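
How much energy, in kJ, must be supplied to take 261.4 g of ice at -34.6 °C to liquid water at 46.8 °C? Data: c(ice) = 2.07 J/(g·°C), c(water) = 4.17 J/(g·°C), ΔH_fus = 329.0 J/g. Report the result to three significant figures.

q1 (heat ice -34.6→0.0 °C): 261.4 × 2.07 × 34.6 = 18722 J
q2 (melt at 0 °C): 261.4 × 329.0 = 86001 J
q3 (heat water 0.0→46.8 °C): 261.4 × 4.17 × 46.8 = 51014 J
Total: 18722 + 86001 + 51014 = 155737 J = 156 kJ

q = 156 kJ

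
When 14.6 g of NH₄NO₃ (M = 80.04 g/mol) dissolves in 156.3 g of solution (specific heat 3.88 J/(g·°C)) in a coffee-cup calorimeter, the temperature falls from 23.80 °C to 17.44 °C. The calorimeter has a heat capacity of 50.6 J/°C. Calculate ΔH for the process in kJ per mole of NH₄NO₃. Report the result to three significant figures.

|ΔT| = |17.44 − 23.80| = 6.36 °C
|q_surr| = (156.3 × 3.88 + 50.6) × 6.36 = 657.044 × 6.36 = 4179 J
n(NH₄NO₃) = 14.6 / 80.04 = 0.1824 mol
Temperature fell, so q_rxn = +|q_surr| = 4.179 kJ
ΔH = q_rxn / n = 22.91 kJ/mol

ΔH = 22.9 kJ/mol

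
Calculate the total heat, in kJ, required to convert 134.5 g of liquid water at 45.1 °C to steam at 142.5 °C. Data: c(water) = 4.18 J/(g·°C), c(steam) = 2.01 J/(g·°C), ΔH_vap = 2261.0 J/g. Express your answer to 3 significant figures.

q1 (heat water 45.1→100.0 °C): 134.5 × 4.18 × 54.9 = 30865 J
q2 (vaporize at 100 °C): 134.5 × 2261.0 = 304105 J
q3 (heat steam 100.0→142.5 °C): 134.5 × 2.01 × 42.5 = 11490 J
Total: 30865 + 304105 + 11490 = 346460 J = 346 kJ

q = 346 kJ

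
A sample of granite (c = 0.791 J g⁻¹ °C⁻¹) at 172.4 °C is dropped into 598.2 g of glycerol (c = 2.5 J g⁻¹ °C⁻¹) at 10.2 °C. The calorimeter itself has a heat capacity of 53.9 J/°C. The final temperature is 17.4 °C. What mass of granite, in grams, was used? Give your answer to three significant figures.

q_gained = (598.2 × 2.5 + 53.9) × (17.4 − 10.2) = 11160 J
q_lost = m × 0.791 × (172.4 − 17.4) = 122.605 m
m = 11160 / 122.605 = 91.0 g

m = 91.0 g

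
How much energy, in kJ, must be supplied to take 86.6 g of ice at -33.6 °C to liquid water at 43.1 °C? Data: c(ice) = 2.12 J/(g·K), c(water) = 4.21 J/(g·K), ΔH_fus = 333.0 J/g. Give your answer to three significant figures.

q = 50.7 kJ

q1 (heat ice -33.6→0.0 °C): 86.6 × 2.12 × 33.6 = 6169 J
q2 (melt at 0 °C): 86.6 × 333.0 = 28838 J
q3 (heat water 0.0→43.1 °C): 86.6 × 4.21 × 43.1 = 15714 J
Total: 6169 + 28838 + 15714 = 50721 J = 50.7 kJ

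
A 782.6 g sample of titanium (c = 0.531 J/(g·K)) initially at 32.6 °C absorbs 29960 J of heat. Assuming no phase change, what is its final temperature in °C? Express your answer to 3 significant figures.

T_f = 105 °C

ΔT = q / (m c) = 29960 / (782.6 × 0.531) = 72.10 °C
T_f = 32.6 + 72.10 = 104.70 °C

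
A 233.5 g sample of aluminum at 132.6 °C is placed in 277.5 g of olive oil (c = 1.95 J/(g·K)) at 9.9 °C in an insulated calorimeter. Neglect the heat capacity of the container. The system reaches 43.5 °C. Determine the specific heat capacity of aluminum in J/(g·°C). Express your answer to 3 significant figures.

q_gained = (277.5 × 1.95) × (43.5 − 9.9) = 18180 J
q_lost = 233.5 × c × (132.6 − 43.5) = 20804.85 c
Set equal: c = 18180 / 20804.85 = 0.874 J/(g·°C)

c = 0.874 J/(g·°C)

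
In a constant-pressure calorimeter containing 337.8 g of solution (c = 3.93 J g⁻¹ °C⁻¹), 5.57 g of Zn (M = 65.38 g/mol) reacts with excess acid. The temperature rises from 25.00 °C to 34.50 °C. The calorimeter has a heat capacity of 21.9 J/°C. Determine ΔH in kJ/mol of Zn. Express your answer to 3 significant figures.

|ΔT| = |34.50 − 25.00| = 9.50 °C
|q_surr| = (337.8 × 3.93 + 21.9) × 9.50 = 1349.454 × 9.50 = 12820 J
n(Zn) = 5.57 / 65.38 = 0.08519 mol
Temperature rose, so q_rxn = −|q_surr| = -12.82 kJ
ΔH = q_rxn / n = -150.49 kJ/mol

ΔH = -150 kJ/mol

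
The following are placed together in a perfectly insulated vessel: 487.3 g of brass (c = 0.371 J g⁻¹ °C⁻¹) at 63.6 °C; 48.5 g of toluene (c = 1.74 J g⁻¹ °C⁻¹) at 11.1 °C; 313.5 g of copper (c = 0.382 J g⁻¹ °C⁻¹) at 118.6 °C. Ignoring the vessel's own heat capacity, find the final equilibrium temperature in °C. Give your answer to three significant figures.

T_f = 69.2 °C

Σ mᵢcᵢ(T − Tᵢ) = 0  ⇒  T = Σ mᵢcᵢTᵢ / Σ mᵢcᵢ
Σ mᵢcᵢ = 487.3×0.371 + 48.5×1.74 + 313.5×0.382 = 384.9353
Σ mᵢcᵢTᵢ = 180.7883×63.6 + 84.39×11.1 + 119.757×118.6 = 26638
T = 26638 / 384.9353 = 69.20 °C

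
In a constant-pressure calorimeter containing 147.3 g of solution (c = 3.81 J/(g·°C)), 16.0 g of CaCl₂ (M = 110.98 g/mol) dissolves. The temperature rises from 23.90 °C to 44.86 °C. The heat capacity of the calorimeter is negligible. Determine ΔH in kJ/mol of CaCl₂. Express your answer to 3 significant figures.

|ΔT| = |44.86 − 23.90| = 20.96 °C
|q_surr| = (147.3 × 3.81) × 20.96 = 561.213 × 20.96 = 11760 J
n(CaCl₂) = 16.0 / 110.98 = 0.1442 mol
Temperature rose, so q_rxn = −|q_surr| = -11.76 kJ
ΔH = q_rxn / n = -81.55 kJ/mol

ΔH = -81.6 kJ/mol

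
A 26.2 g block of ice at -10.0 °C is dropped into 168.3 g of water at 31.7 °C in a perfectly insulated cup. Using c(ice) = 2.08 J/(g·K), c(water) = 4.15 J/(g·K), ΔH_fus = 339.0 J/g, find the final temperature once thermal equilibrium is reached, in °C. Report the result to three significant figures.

Heat to bring ice to 0 °C and melt it: q₁ = 26.2×2.08×10.0 + 26.2×339.0 = 9426.8 J
Heat the water can supply cooling to 0 °C: 168.3×4.15×31.7 = 22140.7 J > q₁, so all ice melts.
Energy balance: 168.3×4.15×(31.7 − T) = 9426.8 + 26.2×4.15×(T − 0)
698.445(31.7 − T) = 9426.8 + 108.73 T
22140.7 − 9426.8 = 807.175 T
T = 12713.9 / 807.175 = 15.75 °C

T_f = 15.8 °C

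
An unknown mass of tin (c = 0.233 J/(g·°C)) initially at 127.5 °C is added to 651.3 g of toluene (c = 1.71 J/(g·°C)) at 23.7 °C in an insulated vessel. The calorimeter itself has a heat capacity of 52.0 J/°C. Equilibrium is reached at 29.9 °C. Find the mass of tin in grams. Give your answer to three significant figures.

m = 318 g

q_gained = (651.3 × 1.71 + 52.0) × (29.9 − 23.7) = 7227 J
q_lost = m × 0.233 × (127.5 − 29.9) = 22.7408 m
m = 7227 / 22.7408 = 318 g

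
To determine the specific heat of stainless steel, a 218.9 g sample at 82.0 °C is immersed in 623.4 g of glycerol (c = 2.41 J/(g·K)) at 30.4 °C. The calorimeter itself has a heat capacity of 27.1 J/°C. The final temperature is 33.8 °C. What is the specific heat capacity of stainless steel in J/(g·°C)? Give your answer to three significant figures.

q_gained = (623.4 × 2.41 + 27.1) × (33.8 − 30.4) = 5200 J
q_lost = 218.9 × c × (82.0 − 33.8) = 10550.98 c
Set equal: c = 5200 / 10550.98 = 0.493 J/(g·°C)

c = 0.493 J/(g·°C)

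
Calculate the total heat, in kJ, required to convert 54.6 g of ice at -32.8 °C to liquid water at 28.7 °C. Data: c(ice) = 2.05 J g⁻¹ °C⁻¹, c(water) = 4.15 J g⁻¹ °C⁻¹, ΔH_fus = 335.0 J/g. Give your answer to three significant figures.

q1 (heat ice -32.8→0.0 °C): 54.6 × 2.05 × 32.8 = 3671 J
q2 (melt at 0 °C): 54.6 × 335.0 = 18291 J
q3 (heat water 0.0→28.7 °C): 54.6 × 4.15 × 28.7 = 6503 J
Total: 3671 + 18291 + 6503 = 28465 J = 28.5 kJ

q = 28.5 kJ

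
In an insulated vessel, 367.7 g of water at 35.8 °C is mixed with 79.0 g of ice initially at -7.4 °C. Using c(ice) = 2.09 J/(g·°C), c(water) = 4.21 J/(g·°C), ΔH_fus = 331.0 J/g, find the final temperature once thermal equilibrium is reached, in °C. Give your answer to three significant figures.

T_f = 14.9 °C

Heat to bring ice to 0 °C and melt it: q₁ = 79.0×2.09×7.4 + 79.0×331.0 = 27371 J
Heat the water can supply cooling to 0 °C: 367.7×4.21×35.8 = 55419.0 J > q₁, so all ice melts.
Energy balance: 367.7×4.21×(35.8 − T) = 27371 + 79.0×4.21×(T − 0)
1548.017(35.8 − T) = 27371 + 332.59 T
55419.0 − 27371 = 1880.607 T
T = 28048.0 / 1880.607 = 14.91 °C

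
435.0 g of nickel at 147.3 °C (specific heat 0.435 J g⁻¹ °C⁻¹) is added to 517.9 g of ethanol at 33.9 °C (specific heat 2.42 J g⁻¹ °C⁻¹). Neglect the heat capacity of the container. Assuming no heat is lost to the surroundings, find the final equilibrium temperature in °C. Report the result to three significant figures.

T_f = 48.8 °C

Heat lost by nickel = heat gained by ethanol.
(435.0)(0.435)(147.3 − T) = (517.9)(2.42)(T − 33.9)
189.225 (147.3 − T) = 1253.318 (T − 33.9)
27873 − 189.225 T = 1253.318 T − 42487
70360 = 1442.543 T
T = 48.77 °C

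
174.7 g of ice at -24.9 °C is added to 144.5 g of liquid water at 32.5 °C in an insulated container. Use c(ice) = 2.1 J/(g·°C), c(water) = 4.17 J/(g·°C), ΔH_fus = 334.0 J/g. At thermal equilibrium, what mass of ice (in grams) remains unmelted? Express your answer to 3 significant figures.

Heat to warm all ice to 0 °C: 174.7×2.1×24.9 = 9135.1 J
Heat released by water cooling to 0 °C: 144.5×4.17×32.5 = 19583 J
19583 J < 9135.1 + 174.7×334.0 = 67484.9 J, so not all ice melts; final T = 0 °C.
Heat left for melting: 19583 − 9135.1 = 10447.9 J
Mass melted = 10447.9 / 334.0 = 31.28 g
Ice remaining = 174.7 − 31.28 = 143.42 g

m_ice remaining = 143 g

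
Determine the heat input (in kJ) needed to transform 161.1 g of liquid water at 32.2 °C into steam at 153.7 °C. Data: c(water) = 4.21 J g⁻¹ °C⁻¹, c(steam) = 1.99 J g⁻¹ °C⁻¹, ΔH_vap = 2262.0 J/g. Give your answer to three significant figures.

q = 428 kJ

q1 (heat water 32.2→100.0 °C): 161.1 × 4.21 × 67.8 = 45984 J
q2 (vaporize at 100 °C): 161.1 × 2262.0 = 364408 J
q3 (heat steam 100.0→153.7 °C): 161.1 × 1.99 × 53.7 = 17216 J
Total: 45984 + 364408 + 17216 = 427608 J = 428 kJ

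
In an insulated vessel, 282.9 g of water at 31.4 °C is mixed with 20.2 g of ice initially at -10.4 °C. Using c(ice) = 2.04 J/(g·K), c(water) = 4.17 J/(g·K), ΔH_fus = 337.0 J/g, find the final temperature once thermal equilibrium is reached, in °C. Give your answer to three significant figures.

Heat to bring ice to 0 °C and melt it: q₁ = 20.2×2.04×10.4 + 20.2×337.0 = 7236.0 J
Heat the water can supply cooling to 0 °C: 282.9×4.17×31.4 = 37042.4 J > q₁, so all ice melts.
Energy balance: 282.9×4.17×(31.4 − T) = 7236.0 + 20.2×4.17×(T − 0)
1179.693(31.4 − T) = 7236.0 + 84.234 T
37042.4 − 7236.0 = 1263.927 T
T = 29806.4 / 1263.927 = 23.58 °C

T_f = 23.6 °C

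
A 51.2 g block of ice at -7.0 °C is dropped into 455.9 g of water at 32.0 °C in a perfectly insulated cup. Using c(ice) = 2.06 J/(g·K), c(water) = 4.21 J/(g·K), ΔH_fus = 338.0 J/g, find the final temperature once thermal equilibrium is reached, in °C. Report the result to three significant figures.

T_f = 20.3 °C

Heat to bring ice to 0 °C and melt it: q₁ = 51.2×2.06×7.0 + 51.2×338.0 = 18044 J
Heat the water can supply cooling to 0 °C: 455.9×4.21×32.0 = 61418.8 J > q₁, so all ice melts.
Energy balance: 455.9×4.21×(32.0 − T) = 18044 + 51.2×4.21×(T − 0)
1919.339(32.0 − T) = 18044 + 215.552 T
61418.8 − 18044 = 2134.891 T
T = 43374.8 / 2134.891 = 20.32 °C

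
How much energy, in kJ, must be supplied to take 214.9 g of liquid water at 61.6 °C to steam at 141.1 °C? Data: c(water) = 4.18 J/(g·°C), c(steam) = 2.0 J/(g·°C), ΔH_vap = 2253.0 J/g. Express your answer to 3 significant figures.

q = 536 kJ

q1 (heat water 61.6→100.0 °C): 214.9 × 4.18 × 38.4 = 34494 J
q2 (vaporize at 100 °C): 214.9 × 2253.0 = 484170 J
q3 (heat steam 100.0→141.1 °C): 214.9 × 2.0 × 41.1 = 17665 J
Total: 34494 + 484170 + 17665 = 536329 J = 536 kJ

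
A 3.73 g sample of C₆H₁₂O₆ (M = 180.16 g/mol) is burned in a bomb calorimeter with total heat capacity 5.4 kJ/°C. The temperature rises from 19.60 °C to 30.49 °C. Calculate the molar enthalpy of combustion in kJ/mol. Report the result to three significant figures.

ΔH = -2840 kJ/mol

ΔT = 30.49 − 19.60 = 10.89 °C
q_cal = C_cal × ΔT = 5.4 × 10.89 = 58.806 kJ
n = 3.73 / 180.16 = 0.02070 mol
q_rxn = −q_cal = -58.806 kJ
ΔH = -58.806 / 0.02070 = -2841 kJ/mol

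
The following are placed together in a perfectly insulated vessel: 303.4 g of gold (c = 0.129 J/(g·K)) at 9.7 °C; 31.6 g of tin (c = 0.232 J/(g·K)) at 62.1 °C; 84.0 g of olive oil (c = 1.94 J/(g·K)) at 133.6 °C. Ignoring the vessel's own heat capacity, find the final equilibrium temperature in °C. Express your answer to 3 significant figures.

Σ mᵢcᵢ(T − Tᵢ) = 0  ⇒  T = Σ mᵢcᵢTᵢ / Σ mᵢcᵢ
Σ mᵢcᵢ = 303.4×0.129 + 31.6×0.232 + 84.0×1.94 = 209.4298
Σ mᵢcᵢTᵢ = 39.1386×9.7 + 7.3312×62.1 + 162.96×133.6 = 22606
T = 22606 / 209.4298 = 107.9 °C

T_f = 108 °C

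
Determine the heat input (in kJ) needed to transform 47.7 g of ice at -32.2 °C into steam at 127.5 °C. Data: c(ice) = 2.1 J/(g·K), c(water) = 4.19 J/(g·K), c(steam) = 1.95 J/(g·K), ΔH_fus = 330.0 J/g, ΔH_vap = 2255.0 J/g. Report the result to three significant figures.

q1 (heat ice -32.2→0.0 °C): 47.7 × 2.1 × 32.2 = 3225 J
q2 (melt at 0 °C): 47.7 × 330.0 = 15741 J
q3 (heat water 0.0→100.0 °C): 47.7 × 4.19 × 100.0 = 19986 J
q4 (vaporize at 100 °C): 47.7 × 2255.0 = 107564 J
q5 (heat steam 100.0→127.5 °C): 47.7 × 1.95 × 27.5 = 2558 J
Total: 3225 + 15741 + 19986 + 107564 + 2558 = 149074 J = 149 kJ

q = 149 kJ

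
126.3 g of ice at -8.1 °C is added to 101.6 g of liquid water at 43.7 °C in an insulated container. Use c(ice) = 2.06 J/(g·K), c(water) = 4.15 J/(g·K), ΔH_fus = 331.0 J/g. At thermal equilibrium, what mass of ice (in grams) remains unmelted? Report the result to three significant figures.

Heat to warm all ice to 0 °C: 126.3×2.06×8.1 = 2107.4 J
Heat released by water cooling to 0 °C: 101.6×4.15×43.7 = 18426 J
18426 J < 2107.4 + 126.3×331.0 = 43912.7 J, so not all ice melts; final T = 0 °C.
Heat left for melting: 18426 − 2107.4 = 16318.6 J
Mass melted = 16318.6 / 331.0 = 49.30 g
Ice remaining = 126.3 − 49.30 = 77.00 g

m_ice remaining = 77.0 g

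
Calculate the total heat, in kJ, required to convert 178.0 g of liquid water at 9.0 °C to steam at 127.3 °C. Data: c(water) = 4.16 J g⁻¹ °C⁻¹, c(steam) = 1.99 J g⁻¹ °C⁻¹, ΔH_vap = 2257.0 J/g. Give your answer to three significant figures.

q1 (heat water 9.0→100.0 °C): 178.0 × 4.16 × 91.0 = 67384 J
q2 (vaporize at 100 °C): 178.0 × 2257.0 = 401746 J
q3 (heat steam 100.0→127.3 °C): 178.0 × 1.99 × 27.3 = 9670 J
Total: 67384 + 401746 + 9670 = 478800 J = 479 kJ

q = 479 kJ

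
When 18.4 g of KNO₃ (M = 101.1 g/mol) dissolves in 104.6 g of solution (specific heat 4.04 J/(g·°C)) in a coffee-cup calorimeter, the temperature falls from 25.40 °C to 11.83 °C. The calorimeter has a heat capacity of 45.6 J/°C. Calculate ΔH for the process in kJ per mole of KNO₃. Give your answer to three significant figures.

ΔH = 34.9 kJ/mol

|ΔT| = |11.83 − 25.40| = 13.57 °C
|q_surr| = (104.6 × 4.04 + 45.6) × 13.57 = 468.184 × 13.57 = 6353 J
n(KNO₃) = 18.4 / 101.1 = 0.1820 mol
Temperature fell, so q_rxn = +|q_surr| = 6.353 kJ
ΔH = q_rxn / n = 34.91 kJ/mol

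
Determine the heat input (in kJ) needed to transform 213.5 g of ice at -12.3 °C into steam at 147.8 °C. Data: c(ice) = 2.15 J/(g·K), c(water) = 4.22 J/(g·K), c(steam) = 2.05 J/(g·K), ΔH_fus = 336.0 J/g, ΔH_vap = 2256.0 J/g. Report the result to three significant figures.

q = 670 kJ

q1 (heat ice -12.3→0.0 °C): 213.5 × 2.15 × 12.3 = 5646 J
q2 (melt at 0 °C): 213.5 × 336.0 = 71736 J
q3 (heat water 0.0→100.0 °C): 213.5 × 4.22 × 100.0 = 90097 J
q4 (vaporize at 100 °C): 213.5 × 2256.0 = 481656 J
q5 (heat steam 100.0→147.8 °C): 213.5 × 2.05 × 47.8 = 20921 J
Total: 5646 + 71736 + 90097 + 481656 + 20921 = 670056 J = 670 kJ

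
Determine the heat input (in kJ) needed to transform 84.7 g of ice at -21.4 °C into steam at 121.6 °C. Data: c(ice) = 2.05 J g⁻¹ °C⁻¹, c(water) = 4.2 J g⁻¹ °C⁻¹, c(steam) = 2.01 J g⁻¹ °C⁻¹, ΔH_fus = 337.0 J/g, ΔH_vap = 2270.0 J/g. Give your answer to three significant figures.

q = 264 kJ

q1 (heat ice -21.4→0.0 °C): 84.7 × 2.05 × 21.4 = 3716 J
q2 (melt at 0 °C): 84.7 × 337.0 = 28544 J
q3 (heat water 0.0→100.0 °C): 84.7 × 4.2 × 100.0 = 35574 J
q4 (vaporize at 100 °C): 84.7 × 2270.0 = 192269 J
q5 (heat steam 100.0→121.6 °C): 84.7 × 2.01 × 21.6 = 3677 J
Total: 3716 + 28544 + 35574 + 192269 + 3677 = 263780 J = 264 kJ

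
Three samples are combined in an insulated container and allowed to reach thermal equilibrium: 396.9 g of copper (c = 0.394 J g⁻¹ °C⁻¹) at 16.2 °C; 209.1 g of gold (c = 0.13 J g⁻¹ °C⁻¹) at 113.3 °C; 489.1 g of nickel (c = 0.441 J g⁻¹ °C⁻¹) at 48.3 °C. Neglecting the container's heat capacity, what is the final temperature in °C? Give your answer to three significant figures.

T_f = 40.2 °C

Σ mᵢcᵢ(T − Tᵢ) = 0  ⇒  T = Σ mᵢcᵢTᵢ / Σ mᵢcᵢ
Σ mᵢcᵢ = 396.9×0.394 + 209.1×0.13 + 489.1×0.441 = 399.2547
Σ mᵢcᵢTᵢ = 156.3786×16.2 + 27.183×113.3 + 215.6931×48.3 = 16031
T = 16031 / 399.2547 = 40.15 °C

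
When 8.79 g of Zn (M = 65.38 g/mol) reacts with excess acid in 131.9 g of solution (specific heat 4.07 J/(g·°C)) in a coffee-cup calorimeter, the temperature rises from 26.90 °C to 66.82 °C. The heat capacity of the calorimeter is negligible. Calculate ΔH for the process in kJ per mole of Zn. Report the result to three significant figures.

ΔH = -159 kJ/mol

|ΔT| = |66.82 − 26.90| = 39.92 °C
|q_surr| = (131.9 × 4.07) × 39.92 = 536.833 × 39.92 = 21430 J
n(Zn) = 8.79 / 65.38 = 0.1344 mol
Temperature rose, so q_rxn = −|q_surr| = -21.43 kJ
ΔH = q_rxn / n = -159.4 kJ/mol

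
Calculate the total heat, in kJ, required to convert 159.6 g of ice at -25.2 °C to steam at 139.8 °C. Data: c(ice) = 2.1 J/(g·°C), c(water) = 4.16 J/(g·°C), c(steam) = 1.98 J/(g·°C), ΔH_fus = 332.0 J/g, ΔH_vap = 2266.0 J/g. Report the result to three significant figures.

q1 (heat ice -25.2→0.0 °C): 159.6 × 2.1 × 25.2 = 8446 J
q2 (melt at 0 °C): 159.6 × 332.0 = 52987 J
q3 (heat water 0.0→100.0 °C): 159.6 × 4.16 × 100.0 = 66394 J
q4 (vaporize at 100 °C): 159.6 × 2266.0 = 361654 J
q5 (heat steam 100.0→139.8 °C): 159.6 × 1.98 × 39.8 = 12577 J
Total: 8446 + 52987 + 66394 + 361654 + 12577 = 502058 J = 502 kJ

q = 502 kJ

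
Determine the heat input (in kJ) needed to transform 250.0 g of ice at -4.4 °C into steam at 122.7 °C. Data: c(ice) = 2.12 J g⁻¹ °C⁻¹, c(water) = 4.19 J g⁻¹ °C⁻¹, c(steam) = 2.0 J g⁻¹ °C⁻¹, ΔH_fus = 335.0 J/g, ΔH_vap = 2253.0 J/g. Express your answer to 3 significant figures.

q1 (heat ice -4.4→0.0 °C): 250.0 × 2.12 × 4.4 = 2332 J
q2 (melt at 0 °C): 250.0 × 335.0 = 83750 J
q3 (heat water 0.0→100.0 °C): 250.0 × 4.19 × 100.0 = 104750 J
q4 (vaporize at 100 °C): 250.0 × 2253.0 = 563250 J
q5 (heat steam 100.0→122.7 °C): 250.0 × 2.0 × 22.7 = 11350 J
Total: 2332 + 83750 + 104750 + 563250 + 11350 = 765432 J = 765 kJ

q = 765 kJ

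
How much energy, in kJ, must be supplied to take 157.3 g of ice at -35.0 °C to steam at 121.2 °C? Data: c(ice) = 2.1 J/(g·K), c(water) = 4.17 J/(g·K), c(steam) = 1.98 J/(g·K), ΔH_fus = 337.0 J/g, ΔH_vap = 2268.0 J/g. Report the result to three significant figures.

q1 (heat ice -35.0→0.0 °C): 157.3 × 2.1 × 35.0 = 11562 J
q2 (melt at 0 °C): 157.3 × 337.0 = 53010 J
q3 (heat water 0.0→100.0 °C): 157.3 × 4.17 × 100.0 = 65594 J
q4 (vaporize at 100 °C): 157.3 × 2268.0 = 356756 J
q5 (heat steam 100.0→121.2 °C): 157.3 × 1.98 × 21.2 = 6603 J
Total: 11562 + 53010 + 65594 + 356756 + 6603 = 493525 J = 494 kJ

q = 494 kJ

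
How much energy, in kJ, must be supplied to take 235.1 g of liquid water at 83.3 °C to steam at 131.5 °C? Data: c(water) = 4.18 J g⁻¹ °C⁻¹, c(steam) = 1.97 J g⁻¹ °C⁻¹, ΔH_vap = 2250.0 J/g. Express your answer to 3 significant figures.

q = 560 kJ

q1 (heat water 83.3→100.0 °C): 235.1 × 4.18 × 16.7 = 16411 J
q2 (vaporize at 100 °C): 235.1 × 2250.0 = 528975 J
q3 (heat steam 100.0→131.5 °C): 235.1 × 1.97 × 31.5 = 14589 J
Total: 16411 + 528975 + 14589 = 559975 J = 560 kJ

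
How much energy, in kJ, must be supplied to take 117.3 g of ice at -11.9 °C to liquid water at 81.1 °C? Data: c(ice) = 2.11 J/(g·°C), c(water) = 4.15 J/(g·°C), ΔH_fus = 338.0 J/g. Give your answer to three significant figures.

q = 82.1 kJ

q1 (heat ice -11.9→0.0 °C): 117.3 × 2.11 × 11.9 = 2945 J
q2 (melt at 0 °C): 117.3 × 338.0 = 39647 J
q3 (heat water 0.0→81.1 °C): 117.3 × 4.15 × 81.1 = 39479 J
Total: 2945 + 39647 + 39479 = 82071 J = 82.1 kJ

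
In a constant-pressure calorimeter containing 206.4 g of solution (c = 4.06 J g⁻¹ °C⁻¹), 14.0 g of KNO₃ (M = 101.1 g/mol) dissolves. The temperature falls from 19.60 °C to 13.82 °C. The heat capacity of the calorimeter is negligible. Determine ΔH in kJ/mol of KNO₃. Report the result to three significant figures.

|ΔT| = |13.82 − 19.60| = 5.78 °C
|q_surr| = (206.4 × 4.06) × 5.78 = 837.984 × 5.78 = 4844 J
n(KNO₃) = 14.0 / 101.1 = 0.1385 mol
Temperature fell, so q_rxn = +|q_surr| = 4.844 kJ
ΔH = q_rxn / n = 34.97 kJ/mol

ΔH = 35.0 kJ/mol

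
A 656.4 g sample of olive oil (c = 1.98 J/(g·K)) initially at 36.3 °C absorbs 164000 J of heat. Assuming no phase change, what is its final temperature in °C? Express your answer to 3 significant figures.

T_f = 162 °C

ΔT = q / (m c) = 164000 / (656.4 × 1.98) = 126.19 °C
T_f = 36.3 + 126.19 = 162.49 °C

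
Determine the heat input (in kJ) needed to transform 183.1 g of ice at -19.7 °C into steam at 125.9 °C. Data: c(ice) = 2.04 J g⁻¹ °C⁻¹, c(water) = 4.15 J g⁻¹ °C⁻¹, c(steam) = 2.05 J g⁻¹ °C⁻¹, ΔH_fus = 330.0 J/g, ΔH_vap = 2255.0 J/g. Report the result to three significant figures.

q1 (heat ice -19.7→0.0 °C): 183.1 × 2.04 × 19.7 = 7358 J
q2 (melt at 0 °C): 183.1 × 330.0 = 60423 J
q3 (heat water 0.0→100.0 °C): 183.1 × 4.15 × 100.0 = 75987 J
q4 (vaporize at 100 °C): 183.1 × 2255.0 = 412891 J
q5 (heat steam 100.0→125.9 °C): 183.1 × 2.05 × 25.9 = 9722 J
Total: 7358 + 60423 + 75987 + 412891 + 9722 = 566381 J = 566 kJ

q = 566 kJ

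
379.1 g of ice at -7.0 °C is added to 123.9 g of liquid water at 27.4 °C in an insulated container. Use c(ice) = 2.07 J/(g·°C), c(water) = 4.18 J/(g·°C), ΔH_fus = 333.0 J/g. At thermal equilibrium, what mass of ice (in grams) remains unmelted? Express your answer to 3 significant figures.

Heat to warm all ice to 0 °C: 379.1×2.07×7.0 = 5493.2 J
Heat released by water cooling to 0 °C: 123.9×4.18×27.4 = 14191 J
14191 J < 5493.2 + 379.1×333.0 = 131733.5 J, so not all ice melts; final T = 0 °C.
Heat left for melting: 14191 − 5493.2 = 8697.8 J
Mass melted = 8697.8 / 333.0 = 26.12 g
Ice remaining = 379.1 − 26.12 = 352.98 g

m_ice remaining = 353 g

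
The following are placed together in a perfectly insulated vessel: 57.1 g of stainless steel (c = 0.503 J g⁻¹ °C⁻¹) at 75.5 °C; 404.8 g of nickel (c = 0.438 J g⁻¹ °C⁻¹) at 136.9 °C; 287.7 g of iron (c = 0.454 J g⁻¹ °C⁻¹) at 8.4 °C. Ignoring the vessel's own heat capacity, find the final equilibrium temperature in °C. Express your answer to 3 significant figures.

T_f = 81.8 °C

Σ mᵢcᵢ(T − Tᵢ) = 0  ⇒  T = Σ mᵢcᵢTᵢ / Σ mᵢcᵢ
Σ mᵢcᵢ = 57.1×0.503 + 404.8×0.438 + 287.7×0.454 = 336.6395
Σ mᵢcᵢTᵢ = 28.7213×75.5 + 177.3024×136.9 + 130.6158×8.4 = 27538
T = 27538 / 336.6395 = 81.80 °C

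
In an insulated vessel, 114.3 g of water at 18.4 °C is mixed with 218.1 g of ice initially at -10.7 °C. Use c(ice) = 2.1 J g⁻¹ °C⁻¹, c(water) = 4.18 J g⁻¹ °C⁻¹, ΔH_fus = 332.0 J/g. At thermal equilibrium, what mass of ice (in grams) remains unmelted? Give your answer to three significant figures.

Heat to warm all ice to 0 °C: 218.1×2.1×10.7 = 4900.7 J
Heat released by water cooling to 0 °C: 114.3×4.18×18.4 = 8791.0 J
8791.0 J < 4900.7 + 218.1×332.0 = 77309.9 J, so not all ice melts; final T = 0 °C.
Heat left for melting: 8791.0 − 4900.7 = 3890.3 J
Mass melted = 3890.3 / 332.0 = 11.72 g
Ice remaining = 218.1 − 11.72 = 206.38 g

m_ice remaining = 206 g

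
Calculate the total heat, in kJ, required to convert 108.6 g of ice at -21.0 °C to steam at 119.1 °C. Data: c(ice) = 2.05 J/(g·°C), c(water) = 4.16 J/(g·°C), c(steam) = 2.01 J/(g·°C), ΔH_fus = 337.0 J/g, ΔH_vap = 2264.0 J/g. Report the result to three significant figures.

q1 (heat ice -21.0→0.0 °C): 108.6 × 2.05 × 21.0 = 4675 J
q2 (melt at 0 °C): 108.6 × 337.0 = 36598 J
q3 (heat water 0.0→100.0 °C): 108.6 × 4.16 × 100.0 = 45178 J
q4 (vaporize at 100 °C): 108.6 × 2264.0 = 245870 J
q5 (heat steam 100.0→119.1 °C): 108.6 × 2.01 × 19.1 = 4169 J
Total: 4675 + 36598 + 45178 + 245870 + 4169 = 336490 J = 336 kJ

q = 336 kJ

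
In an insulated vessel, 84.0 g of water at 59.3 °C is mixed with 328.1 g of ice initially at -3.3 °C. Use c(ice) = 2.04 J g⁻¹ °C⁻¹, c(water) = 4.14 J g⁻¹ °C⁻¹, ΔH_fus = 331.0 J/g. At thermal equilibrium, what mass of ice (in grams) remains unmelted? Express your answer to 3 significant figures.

m_ice remaining = 272 g

Heat to warm all ice to 0 °C: 328.1×2.04×3.3 = 2208.8 J
Heat released by water cooling to 0 °C: 84.0×4.14×59.3 = 20622 J
20622 J < 2208.8 + 328.1×331.0 = 110809.9 J, so not all ice melts; final T = 0 °C.
Heat left for melting: 20622 − 2208.8 = 18413.2 J
Mass melted = 18413.2 / 331.0 = 55.63 g
Ice remaining = 328.1 − 55.63 = 272.47 g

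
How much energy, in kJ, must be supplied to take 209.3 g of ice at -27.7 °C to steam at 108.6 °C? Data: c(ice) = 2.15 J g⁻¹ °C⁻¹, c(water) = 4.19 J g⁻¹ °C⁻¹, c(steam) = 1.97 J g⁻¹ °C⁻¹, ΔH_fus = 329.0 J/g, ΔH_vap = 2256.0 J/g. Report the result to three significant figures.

q = 645 kJ

q1 (heat ice -27.7→0.0 °C): 209.3 × 2.15 × 27.7 = 12465 J
q2 (melt at 0 °C): 209.3 × 329.0 = 68860 J
q3 (heat water 0.0→100.0 °C): 209.3 × 4.19 × 100.0 = 87697 J
q4 (vaporize at 100 °C): 209.3 × 2256.0 = 472181 J
q5 (heat steam 100.0→108.6 °C): 209.3 × 1.97 × 8.6 = 3546 J
Total: 12465 + 68860 + 87697 + 472181 + 3546 = 644749 J = 645 kJ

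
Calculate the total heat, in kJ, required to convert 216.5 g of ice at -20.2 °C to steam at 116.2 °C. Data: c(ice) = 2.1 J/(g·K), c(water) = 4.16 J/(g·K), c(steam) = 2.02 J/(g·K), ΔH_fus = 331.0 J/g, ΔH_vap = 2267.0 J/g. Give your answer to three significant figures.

q = 669 kJ

q1 (heat ice -20.2→0.0 °C): 216.5 × 2.1 × 20.2 = 9184 J
q2 (melt at 0 °C): 216.5 × 331.0 = 71662 J
q3 (heat water 0.0→100.0 °C): 216.5 × 4.16 × 100.0 = 90064 J
q4 (vaporize at 100 °C): 216.5 × 2267.0 = 490806 J
q5 (heat steam 100.0→116.2 °C): 216.5 × 2.02 × 16.2 = 7085 J
Total: 9184 + 71662 + 90064 + 490806 + 7085 = 668801 J = 669 kJ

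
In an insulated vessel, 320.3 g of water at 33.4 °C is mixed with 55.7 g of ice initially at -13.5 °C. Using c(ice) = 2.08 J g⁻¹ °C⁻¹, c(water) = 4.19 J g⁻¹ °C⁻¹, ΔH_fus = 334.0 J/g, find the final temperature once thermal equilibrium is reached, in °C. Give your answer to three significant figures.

T_f = 15.7 °C

Heat to bring ice to 0 °C and melt it: q₁ = 55.7×2.08×13.5 + 55.7×334.0 = 20168 J
Heat the water can supply cooling to 0 °C: 320.3×4.19×33.4 = 44824.7 J > q₁, so all ice melts.
Energy balance: 320.3×4.19×(33.4 − T) = 20168 + 55.7×4.19×(T − 0)
1342.057(33.4 − T) = 20168 + 233.383 T
44824.7 − 20168 = 1575.440 T
T = 24656.7 / 1575.440 = 15.65 °C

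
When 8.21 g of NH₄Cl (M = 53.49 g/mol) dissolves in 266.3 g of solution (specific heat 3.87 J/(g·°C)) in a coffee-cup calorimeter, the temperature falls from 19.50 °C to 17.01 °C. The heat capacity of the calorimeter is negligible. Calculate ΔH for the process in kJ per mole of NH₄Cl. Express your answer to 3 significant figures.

ΔH = 16.7 kJ/mol

|ΔT| = |17.01 − 19.50| = 2.49 °C
|q_surr| = (266.3 × 3.87) × 2.49 = 1030.581 × 2.49 = 2566 J
n(NH₄Cl) = 8.21 / 53.49 = 0.1535 mol
Temperature fell, so q_rxn = +|q_surr| = 2.566 kJ
ΔH = q_rxn / n = 16.72 kJ/mol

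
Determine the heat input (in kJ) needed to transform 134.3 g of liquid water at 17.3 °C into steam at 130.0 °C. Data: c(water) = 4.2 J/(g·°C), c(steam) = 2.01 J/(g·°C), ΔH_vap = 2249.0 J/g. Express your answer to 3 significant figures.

q1 (heat water 17.3→100.0 °C): 134.3 × 4.2 × 82.7 = 46648 J
q2 (vaporize at 100 °C): 134.3 × 2249.0 = 302041 J
q3 (heat steam 100.0→130.0 °C): 134.3 × 2.01 × 30.0 = 8098 J
Total: 46648 + 302041 + 8098 = 356787 J = 357 kJ

q = 357 kJ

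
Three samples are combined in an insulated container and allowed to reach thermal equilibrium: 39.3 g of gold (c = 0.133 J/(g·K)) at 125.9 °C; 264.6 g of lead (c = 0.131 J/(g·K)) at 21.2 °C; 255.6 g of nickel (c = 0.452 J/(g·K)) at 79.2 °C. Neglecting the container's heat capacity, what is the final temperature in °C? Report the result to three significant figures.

T_f = 67.8 °C

Σ mᵢcᵢ(T − Tᵢ) = 0  ⇒  T = Σ mᵢcᵢTᵢ / Σ mᵢcᵢ
Σ mᵢcᵢ = 39.3×0.133 + 264.6×0.131 + 255.6×0.452 = 155.4207
Σ mᵢcᵢTᵢ = 5.2269×125.9 + 34.6626×21.2 + 115.5312×79.2 = 10543
T = 10543 / 155.4207 = 67.84 °C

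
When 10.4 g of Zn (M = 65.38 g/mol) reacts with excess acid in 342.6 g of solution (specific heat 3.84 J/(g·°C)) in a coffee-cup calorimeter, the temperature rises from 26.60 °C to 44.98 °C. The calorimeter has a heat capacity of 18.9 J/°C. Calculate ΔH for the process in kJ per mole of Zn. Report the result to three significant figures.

|ΔT| = |44.98 − 26.60| = 18.38 °C
|q_surr| = (342.6 × 3.84 + 18.9) × 18.38 = 1334.484 × 18.38 = 24530 J
n(Zn) = 10.4 / 65.38 = 0.1591 mol
Temperature rose, so q_rxn = −|q_surr| = -24.53 kJ
ΔH = q_rxn / n = -154.2 kJ/mol

ΔH = -154 kJ/mol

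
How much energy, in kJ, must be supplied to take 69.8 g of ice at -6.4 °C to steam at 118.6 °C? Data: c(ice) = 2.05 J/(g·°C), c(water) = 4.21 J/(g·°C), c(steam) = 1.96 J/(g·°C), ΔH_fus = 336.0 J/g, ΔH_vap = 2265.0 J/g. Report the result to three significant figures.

q = 214 kJ

q1 (heat ice -6.4→0.0 °C): 69.8 × 2.05 × 6.4 = 916 J
q2 (melt at 0 °C): 69.8 × 336.0 = 23453 J
q3 (heat water 0.0→100.0 °C): 69.8 × 4.21 × 100.0 = 29386 J
q4 (vaporize at 100 °C): 69.8 × 2265.0 = 158097 J
q5 (heat steam 100.0→118.6 °C): 69.8 × 1.96 × 18.6 = 2545 J
Total: 916 + 23453 + 29386 + 158097 + 2545 = 214397 J = 214 kJ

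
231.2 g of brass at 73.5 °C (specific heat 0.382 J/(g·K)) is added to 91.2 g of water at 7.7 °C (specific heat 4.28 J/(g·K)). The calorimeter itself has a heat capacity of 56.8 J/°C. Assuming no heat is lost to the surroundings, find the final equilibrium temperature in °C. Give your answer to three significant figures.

T_f = 18.6 °C

Heat lost by brass = heat gained by water + calorimeter.
(231.2)(0.382)(73.5 − T) = [(91.2)(4.28) + 56.8](T − 7.7)
88.3184 (73.5 − T) = 447.136 (T − 7.7)
6491.4 − 88.3184 T = 447.136 T − 3442.9
9934.3 = 535.4544 T
T = 18.55 °C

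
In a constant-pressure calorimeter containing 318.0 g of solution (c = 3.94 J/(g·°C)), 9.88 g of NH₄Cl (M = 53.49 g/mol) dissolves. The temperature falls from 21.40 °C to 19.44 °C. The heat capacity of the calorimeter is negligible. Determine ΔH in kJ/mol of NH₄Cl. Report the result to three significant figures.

|ΔT| = |19.44 − 21.40| = 1.96 °C
|q_surr| = (318.0 × 3.94) × 1.96 = 1252.92 × 1.96 = 2456 J
n(NH₄Cl) = 9.88 / 53.49 = 0.1847 mol
Temperature fell, so q_rxn = +|q_surr| = 2.456 kJ
ΔH = q_rxn / n = 13.30 kJ/mol

ΔH = 13.3 kJ/mol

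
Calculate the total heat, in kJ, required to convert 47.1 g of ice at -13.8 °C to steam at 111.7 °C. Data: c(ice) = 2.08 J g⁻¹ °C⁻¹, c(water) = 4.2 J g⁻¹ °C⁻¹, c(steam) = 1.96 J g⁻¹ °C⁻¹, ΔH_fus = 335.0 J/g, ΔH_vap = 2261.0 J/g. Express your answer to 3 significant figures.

q1 (heat ice -13.8→0.0 °C): 47.1 × 2.08 × 13.8 = 1352 J
q2 (melt at 0 °C): 47.1 × 335.0 = 15779 J
q3 (heat water 0.0→100.0 °C): 47.1 × 4.2 × 100.0 = 19782 J
q4 (vaporize at 100 °C): 47.1 × 2261.0 = 106493 J
q5 (heat steam 100.0→111.7 °C): 47.1 × 1.96 × 11.7 = 1080 J
Total: 1352 + 15779 + 19782 + 106493 + 1080 = 144486 J = 144 kJ

q = 144 kJ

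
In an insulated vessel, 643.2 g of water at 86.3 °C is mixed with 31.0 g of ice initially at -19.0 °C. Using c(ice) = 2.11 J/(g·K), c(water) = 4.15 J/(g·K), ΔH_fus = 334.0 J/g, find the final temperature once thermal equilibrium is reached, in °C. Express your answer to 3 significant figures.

Heat to bring ice to 0 °C and melt it: q₁ = 31.0×2.11×19.0 + 31.0×334.0 = 11597 J
Heat the water can supply cooling to 0 °C: 643.2×4.15×86.3 = 230359 J > q₁, so all ice melts.
Energy balance: 643.2×4.15×(86.3 − T) = 11597 + 31.0×4.15×(T − 0)
2669.28(86.3 − T) = 11597 + 128.65 T
230359 − 11597 = 2797.93 T
T = 218762 / 2797.93 = 78.19 °C

T_f = 78.2 °C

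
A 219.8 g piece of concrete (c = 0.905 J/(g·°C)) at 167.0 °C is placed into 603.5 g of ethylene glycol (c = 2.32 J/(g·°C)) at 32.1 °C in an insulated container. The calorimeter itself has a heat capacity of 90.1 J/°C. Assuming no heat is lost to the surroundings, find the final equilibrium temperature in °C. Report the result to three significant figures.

Heat lost by concrete = heat gained by ethylene glycol + calorimeter.
(219.8)(0.905)(167.0 − T) = [(603.5)(2.32) + 90.1](T − 32.1)
198.919 (167.0 − T) = 1490.22 (T − 32.1)
33219 − 198.919 T = 1490.22 T − 47836
81055 = 1689.139 T
T = 47.99 °C

T_f = 48.0 °C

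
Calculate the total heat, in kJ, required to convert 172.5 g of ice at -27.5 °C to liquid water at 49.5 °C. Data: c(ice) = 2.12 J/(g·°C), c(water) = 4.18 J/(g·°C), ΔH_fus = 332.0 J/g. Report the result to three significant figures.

q = 103 kJ

q1 (heat ice -27.5→0.0 °C): 172.5 × 2.12 × 27.5 = 10057 J
q2 (melt at 0 °C): 172.5 × 332.0 = 57270 J
q3 (heat water 0.0→49.5 °C): 172.5 × 4.18 × 49.5 = 35692 J
Total: 10057 + 57270 + 35692 = 103019 J = 103 kJ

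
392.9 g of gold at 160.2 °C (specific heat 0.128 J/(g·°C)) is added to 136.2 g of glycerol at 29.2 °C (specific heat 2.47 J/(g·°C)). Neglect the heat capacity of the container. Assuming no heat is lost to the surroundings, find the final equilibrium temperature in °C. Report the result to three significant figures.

T_f = 46.2 °C

Heat lost by gold = heat gained by glycerol.
(392.9)(0.128)(160.2 − T) = (136.2)(2.47)(T − 29.2)
50.2912 (160.2 − T) = 336.414 (T − 29.2)
8056.7 − 50.2912 T = 336.414 T − 9823.3
17880.0 = 386.7052 T
T = 46.24 °C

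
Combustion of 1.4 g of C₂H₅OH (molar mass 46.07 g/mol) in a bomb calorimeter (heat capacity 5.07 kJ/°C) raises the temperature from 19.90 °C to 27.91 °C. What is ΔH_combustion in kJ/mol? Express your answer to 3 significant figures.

ΔH = -1340 kJ/mol

ΔT = 27.91 − 19.90 = 8.01 °C
q_cal = C_cal × ΔT = 5.07 × 8.01 = 40.6107 kJ
n = 1.4 / 46.07 = 0.03039 mol
q_rxn = −q_cal = -40.6107 kJ
ΔH = -40.6107 / 0.03039 = -1336 kJ/mol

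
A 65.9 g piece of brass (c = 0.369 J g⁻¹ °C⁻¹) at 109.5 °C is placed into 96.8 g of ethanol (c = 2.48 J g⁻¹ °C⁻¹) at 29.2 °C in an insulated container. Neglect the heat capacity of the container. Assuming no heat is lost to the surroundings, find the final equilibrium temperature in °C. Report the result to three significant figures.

T_f = 36.6 °C

Heat lost by brass = heat gained by ethanol.
(65.9)(0.369)(109.5 − T) = (96.8)(2.48)(T − 29.2)
24.3171 (109.5 − T) = 240.064 (T − 29.2)
2662.7 − 24.3171 T = 240.064 T − 7009.9
9672.6 = 264.3811 T
T = 36.59 °C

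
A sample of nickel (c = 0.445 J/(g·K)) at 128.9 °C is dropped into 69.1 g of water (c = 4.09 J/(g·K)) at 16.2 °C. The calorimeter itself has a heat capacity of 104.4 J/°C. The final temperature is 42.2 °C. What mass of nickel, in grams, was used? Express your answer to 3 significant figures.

m = 261 g

q_gained = (69.1 × 4.09 + 104.4) × (42.2 − 16.2) = 10060 J
q_lost = m × 0.445 × (128.9 − 42.2) = 38.5815 m
m = 10060 / 38.5815 = 261 g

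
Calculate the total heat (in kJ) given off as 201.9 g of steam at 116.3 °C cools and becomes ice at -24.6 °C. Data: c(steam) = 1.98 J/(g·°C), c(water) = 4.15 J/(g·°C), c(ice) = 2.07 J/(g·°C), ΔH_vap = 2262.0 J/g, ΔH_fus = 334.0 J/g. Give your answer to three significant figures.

q1 (cool steam 116.3→100 °C): 201.9 × 1.98 × 16.3 = 6516 J
q2 (condense at 100 °C): 201.9 × 2262.0 = 456698 J
q3 (cool water 100→0 °C): 201.9 × 4.15 × 100.0 = 83789 J
q4 (freeze at 0 °C): 201.9 × 334.0 = 67435 J
q5 (cool ice 0→-24.6 °C): 201.9 × 2.07 × 24.6 = 10281 J
Total: 6516 + 456698 + 83789 + 67435 + 10281 = 624719 J = 625 kJ

q = 625 kJ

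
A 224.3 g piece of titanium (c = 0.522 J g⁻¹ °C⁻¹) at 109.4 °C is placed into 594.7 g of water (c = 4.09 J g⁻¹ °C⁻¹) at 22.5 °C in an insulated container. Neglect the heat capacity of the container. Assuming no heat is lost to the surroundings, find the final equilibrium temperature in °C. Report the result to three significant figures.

T_f = 26.5 °C

Heat lost by titanium = heat gained by water.
(224.3)(0.522)(109.4 − T) = (594.7)(4.09)(T − 22.5)
117.0846 (109.4 − T) = 2432.323 (T − 22.5)
12809 − 117.0846 T = 2432.323 T − 54727
67536 = 2549.4076 T
T = 26.49 °C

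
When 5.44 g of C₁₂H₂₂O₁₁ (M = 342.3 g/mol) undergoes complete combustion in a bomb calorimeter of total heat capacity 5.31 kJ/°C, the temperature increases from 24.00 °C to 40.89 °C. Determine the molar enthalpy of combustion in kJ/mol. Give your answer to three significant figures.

ΔH = -5640 kJ/mol

ΔT = 40.89 − 24.00 = 16.89 °C
q_cal = C_cal × ΔT = 5.31 × 16.89 = 89.6859 kJ
n = 5.44 / 342.3 = 0.01589 mol
q_rxn = −q_cal = -89.6859 kJ
ΔH = -89.6859 / 0.01589 = -5644 kJ/mol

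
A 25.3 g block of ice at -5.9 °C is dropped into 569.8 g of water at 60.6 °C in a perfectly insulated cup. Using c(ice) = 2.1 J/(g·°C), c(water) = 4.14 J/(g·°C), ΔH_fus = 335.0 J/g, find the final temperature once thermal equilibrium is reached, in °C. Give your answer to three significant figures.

T_f = 54.5 °C

Heat to bring ice to 0 °C and melt it: q₁ = 25.3×2.1×5.9 + 25.3×335.0 = 8789.0 J
Heat the water can supply cooling to 0 °C: 569.8×4.14×60.6 = 142954 J > q₁, so all ice melts.
Energy balance: 569.8×4.14×(60.6 − T) = 8789.0 + 25.3×4.14×(T − 0)
2358.972(60.6 − T) = 8789.0 + 104.742 T
142954 − 8789.0 = 2463.714 T
T = 134165.0 / 2463.714 = 54.46 °C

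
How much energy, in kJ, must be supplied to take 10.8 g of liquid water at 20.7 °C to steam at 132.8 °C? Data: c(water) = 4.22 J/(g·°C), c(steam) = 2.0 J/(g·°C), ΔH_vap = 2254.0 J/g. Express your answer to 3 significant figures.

q = 28.7 kJ

q1 (heat water 20.7→100.0 °C): 10.8 × 4.22 × 79.3 = 3614 J
q2 (vaporize at 100 °C): 10.8 × 2254.0 = 24343 J
q3 (heat steam 100.0→132.8 °C): 10.8 × 2.0 × 32.8 = 708 J
Total: 3614 + 24343 + 708 = 28665 J = 28.7 kJ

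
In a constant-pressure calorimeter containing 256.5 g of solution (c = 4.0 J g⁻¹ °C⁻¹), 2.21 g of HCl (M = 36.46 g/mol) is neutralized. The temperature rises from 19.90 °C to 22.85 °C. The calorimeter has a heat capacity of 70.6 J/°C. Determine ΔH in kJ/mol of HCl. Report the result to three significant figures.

ΔH = -53.4 kJ/mol

|ΔT| = |22.85 − 19.90| = 2.95 °C
|q_surr| = (256.5 × 4.0 + 70.6) × 2.95 = 1096.6 × 2.95 = 3235 J
n(HCl) = 2.21 / 36.46 = 0.06061 mol
Temperature rose, so q_rxn = −|q_surr| = -3.235 kJ
ΔH = q_rxn / n = -53.37 kJ/mol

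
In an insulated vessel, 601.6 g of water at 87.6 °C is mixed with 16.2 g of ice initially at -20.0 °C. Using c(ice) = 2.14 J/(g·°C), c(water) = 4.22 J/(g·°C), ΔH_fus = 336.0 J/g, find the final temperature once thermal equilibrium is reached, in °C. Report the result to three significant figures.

Heat to bring ice to 0 °C and melt it: q₁ = 16.2×2.14×20.0 + 16.2×336.0 = 6136.6 J
Heat the water can supply cooling to 0 °C: 601.6×4.22×87.6 = 222395 J > q₁, so all ice melts.
Energy balance: 601.6×4.22×(87.6 − T) = 6136.6 + 16.2×4.22×(T − 0)
2538.752(87.6 − T) = 6136.6 + 68.364 T
222395 − 6136.6 = 2607.116 T
T = 216258.4 / 2607.116 = 82.949 °C

T_f = 82.9 °C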